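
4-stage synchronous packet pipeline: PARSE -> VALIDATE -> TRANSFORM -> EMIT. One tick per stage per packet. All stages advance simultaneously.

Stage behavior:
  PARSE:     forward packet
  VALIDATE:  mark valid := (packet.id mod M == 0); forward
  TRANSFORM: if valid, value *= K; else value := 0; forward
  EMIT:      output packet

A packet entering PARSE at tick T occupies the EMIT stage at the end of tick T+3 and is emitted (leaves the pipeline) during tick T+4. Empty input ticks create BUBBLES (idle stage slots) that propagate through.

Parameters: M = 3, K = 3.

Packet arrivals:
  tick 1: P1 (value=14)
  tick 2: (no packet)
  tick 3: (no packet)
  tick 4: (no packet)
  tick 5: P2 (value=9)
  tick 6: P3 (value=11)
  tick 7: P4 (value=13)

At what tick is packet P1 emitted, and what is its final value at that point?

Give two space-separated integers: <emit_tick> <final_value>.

Tick 1: [PARSE:P1(v=14,ok=F), VALIDATE:-, TRANSFORM:-, EMIT:-] out:-; in:P1
Tick 2: [PARSE:-, VALIDATE:P1(v=14,ok=F), TRANSFORM:-, EMIT:-] out:-; in:-
Tick 3: [PARSE:-, VALIDATE:-, TRANSFORM:P1(v=0,ok=F), EMIT:-] out:-; in:-
Tick 4: [PARSE:-, VALIDATE:-, TRANSFORM:-, EMIT:P1(v=0,ok=F)] out:-; in:-
Tick 5: [PARSE:P2(v=9,ok=F), VALIDATE:-, TRANSFORM:-, EMIT:-] out:P1(v=0); in:P2
Tick 6: [PARSE:P3(v=11,ok=F), VALIDATE:P2(v=9,ok=F), TRANSFORM:-, EMIT:-] out:-; in:P3
Tick 7: [PARSE:P4(v=13,ok=F), VALIDATE:P3(v=11,ok=T), TRANSFORM:P2(v=0,ok=F), EMIT:-] out:-; in:P4
Tick 8: [PARSE:-, VALIDATE:P4(v=13,ok=F), TRANSFORM:P3(v=33,ok=T), EMIT:P2(v=0,ok=F)] out:-; in:-
Tick 9: [PARSE:-, VALIDATE:-, TRANSFORM:P4(v=0,ok=F), EMIT:P3(v=33,ok=T)] out:P2(v=0); in:-
Tick 10: [PARSE:-, VALIDATE:-, TRANSFORM:-, EMIT:P4(v=0,ok=F)] out:P3(v=33); in:-
Tick 11: [PARSE:-, VALIDATE:-, TRANSFORM:-, EMIT:-] out:P4(v=0); in:-
P1: arrives tick 1, valid=False (id=1, id%3=1), emit tick 5, final value 0

Answer: 5 0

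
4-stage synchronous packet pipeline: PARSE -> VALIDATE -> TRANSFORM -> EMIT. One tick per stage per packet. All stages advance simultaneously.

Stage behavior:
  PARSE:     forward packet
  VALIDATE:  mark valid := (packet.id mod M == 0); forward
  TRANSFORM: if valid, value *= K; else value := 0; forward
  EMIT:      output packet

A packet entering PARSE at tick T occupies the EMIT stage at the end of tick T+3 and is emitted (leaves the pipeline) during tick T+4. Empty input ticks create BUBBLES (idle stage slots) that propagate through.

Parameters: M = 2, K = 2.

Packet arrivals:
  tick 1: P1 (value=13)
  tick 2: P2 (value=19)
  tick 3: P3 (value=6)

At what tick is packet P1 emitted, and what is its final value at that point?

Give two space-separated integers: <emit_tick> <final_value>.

Answer: 5 0

Derivation:
Tick 1: [PARSE:P1(v=13,ok=F), VALIDATE:-, TRANSFORM:-, EMIT:-] out:-; in:P1
Tick 2: [PARSE:P2(v=19,ok=F), VALIDATE:P1(v=13,ok=F), TRANSFORM:-, EMIT:-] out:-; in:P2
Tick 3: [PARSE:P3(v=6,ok=F), VALIDATE:P2(v=19,ok=T), TRANSFORM:P1(v=0,ok=F), EMIT:-] out:-; in:P3
Tick 4: [PARSE:-, VALIDATE:P3(v=6,ok=F), TRANSFORM:P2(v=38,ok=T), EMIT:P1(v=0,ok=F)] out:-; in:-
Tick 5: [PARSE:-, VALIDATE:-, TRANSFORM:P3(v=0,ok=F), EMIT:P2(v=38,ok=T)] out:P1(v=0); in:-
Tick 6: [PARSE:-, VALIDATE:-, TRANSFORM:-, EMIT:P3(v=0,ok=F)] out:P2(v=38); in:-
Tick 7: [PARSE:-, VALIDATE:-, TRANSFORM:-, EMIT:-] out:P3(v=0); in:-
P1: arrives tick 1, valid=False (id=1, id%2=1), emit tick 5, final value 0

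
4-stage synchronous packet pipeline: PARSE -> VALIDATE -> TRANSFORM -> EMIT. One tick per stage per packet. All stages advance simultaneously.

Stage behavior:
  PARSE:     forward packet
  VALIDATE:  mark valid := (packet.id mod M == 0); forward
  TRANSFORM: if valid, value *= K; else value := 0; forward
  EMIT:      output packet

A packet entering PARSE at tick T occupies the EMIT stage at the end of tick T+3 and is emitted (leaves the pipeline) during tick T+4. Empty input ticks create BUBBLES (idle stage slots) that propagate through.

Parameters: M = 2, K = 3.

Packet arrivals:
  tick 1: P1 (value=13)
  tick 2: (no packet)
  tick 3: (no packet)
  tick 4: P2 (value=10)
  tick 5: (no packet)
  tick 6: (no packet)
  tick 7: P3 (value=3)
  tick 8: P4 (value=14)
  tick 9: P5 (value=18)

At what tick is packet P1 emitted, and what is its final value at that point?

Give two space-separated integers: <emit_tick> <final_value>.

Tick 1: [PARSE:P1(v=13,ok=F), VALIDATE:-, TRANSFORM:-, EMIT:-] out:-; in:P1
Tick 2: [PARSE:-, VALIDATE:P1(v=13,ok=F), TRANSFORM:-, EMIT:-] out:-; in:-
Tick 3: [PARSE:-, VALIDATE:-, TRANSFORM:P1(v=0,ok=F), EMIT:-] out:-; in:-
Tick 4: [PARSE:P2(v=10,ok=F), VALIDATE:-, TRANSFORM:-, EMIT:P1(v=0,ok=F)] out:-; in:P2
Tick 5: [PARSE:-, VALIDATE:P2(v=10,ok=T), TRANSFORM:-, EMIT:-] out:P1(v=0); in:-
Tick 6: [PARSE:-, VALIDATE:-, TRANSFORM:P2(v=30,ok=T), EMIT:-] out:-; in:-
Tick 7: [PARSE:P3(v=3,ok=F), VALIDATE:-, TRANSFORM:-, EMIT:P2(v=30,ok=T)] out:-; in:P3
Tick 8: [PARSE:P4(v=14,ok=F), VALIDATE:P3(v=3,ok=F), TRANSFORM:-, EMIT:-] out:P2(v=30); in:P4
Tick 9: [PARSE:P5(v=18,ok=F), VALIDATE:P4(v=14,ok=T), TRANSFORM:P3(v=0,ok=F), EMIT:-] out:-; in:P5
Tick 10: [PARSE:-, VALIDATE:P5(v=18,ok=F), TRANSFORM:P4(v=42,ok=T), EMIT:P3(v=0,ok=F)] out:-; in:-
Tick 11: [PARSE:-, VALIDATE:-, TRANSFORM:P5(v=0,ok=F), EMIT:P4(v=42,ok=T)] out:P3(v=0); in:-
Tick 12: [PARSE:-, VALIDATE:-, TRANSFORM:-, EMIT:P5(v=0,ok=F)] out:P4(v=42); in:-
Tick 13: [PARSE:-, VALIDATE:-, TRANSFORM:-, EMIT:-] out:P5(v=0); in:-
P1: arrives tick 1, valid=False (id=1, id%2=1), emit tick 5, final value 0

Answer: 5 0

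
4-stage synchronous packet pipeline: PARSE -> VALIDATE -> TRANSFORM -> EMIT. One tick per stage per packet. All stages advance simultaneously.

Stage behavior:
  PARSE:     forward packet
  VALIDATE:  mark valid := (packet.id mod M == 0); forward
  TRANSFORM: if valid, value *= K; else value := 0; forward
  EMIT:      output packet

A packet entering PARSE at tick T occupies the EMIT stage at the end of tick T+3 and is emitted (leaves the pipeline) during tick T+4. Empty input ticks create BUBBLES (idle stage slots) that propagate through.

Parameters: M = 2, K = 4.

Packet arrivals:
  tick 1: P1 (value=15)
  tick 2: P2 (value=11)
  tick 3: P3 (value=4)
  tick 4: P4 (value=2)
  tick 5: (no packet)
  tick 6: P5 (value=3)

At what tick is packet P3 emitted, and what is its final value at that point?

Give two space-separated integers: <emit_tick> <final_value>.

Answer: 7 0

Derivation:
Tick 1: [PARSE:P1(v=15,ok=F), VALIDATE:-, TRANSFORM:-, EMIT:-] out:-; in:P1
Tick 2: [PARSE:P2(v=11,ok=F), VALIDATE:P1(v=15,ok=F), TRANSFORM:-, EMIT:-] out:-; in:P2
Tick 3: [PARSE:P3(v=4,ok=F), VALIDATE:P2(v=11,ok=T), TRANSFORM:P1(v=0,ok=F), EMIT:-] out:-; in:P3
Tick 4: [PARSE:P4(v=2,ok=F), VALIDATE:P3(v=4,ok=F), TRANSFORM:P2(v=44,ok=T), EMIT:P1(v=0,ok=F)] out:-; in:P4
Tick 5: [PARSE:-, VALIDATE:P4(v=2,ok=T), TRANSFORM:P3(v=0,ok=F), EMIT:P2(v=44,ok=T)] out:P1(v=0); in:-
Tick 6: [PARSE:P5(v=3,ok=F), VALIDATE:-, TRANSFORM:P4(v=8,ok=T), EMIT:P3(v=0,ok=F)] out:P2(v=44); in:P5
Tick 7: [PARSE:-, VALIDATE:P5(v=3,ok=F), TRANSFORM:-, EMIT:P4(v=8,ok=T)] out:P3(v=0); in:-
Tick 8: [PARSE:-, VALIDATE:-, TRANSFORM:P5(v=0,ok=F), EMIT:-] out:P4(v=8); in:-
Tick 9: [PARSE:-, VALIDATE:-, TRANSFORM:-, EMIT:P5(v=0,ok=F)] out:-; in:-
Tick 10: [PARSE:-, VALIDATE:-, TRANSFORM:-, EMIT:-] out:P5(v=0); in:-
P3: arrives tick 3, valid=False (id=3, id%2=1), emit tick 7, final value 0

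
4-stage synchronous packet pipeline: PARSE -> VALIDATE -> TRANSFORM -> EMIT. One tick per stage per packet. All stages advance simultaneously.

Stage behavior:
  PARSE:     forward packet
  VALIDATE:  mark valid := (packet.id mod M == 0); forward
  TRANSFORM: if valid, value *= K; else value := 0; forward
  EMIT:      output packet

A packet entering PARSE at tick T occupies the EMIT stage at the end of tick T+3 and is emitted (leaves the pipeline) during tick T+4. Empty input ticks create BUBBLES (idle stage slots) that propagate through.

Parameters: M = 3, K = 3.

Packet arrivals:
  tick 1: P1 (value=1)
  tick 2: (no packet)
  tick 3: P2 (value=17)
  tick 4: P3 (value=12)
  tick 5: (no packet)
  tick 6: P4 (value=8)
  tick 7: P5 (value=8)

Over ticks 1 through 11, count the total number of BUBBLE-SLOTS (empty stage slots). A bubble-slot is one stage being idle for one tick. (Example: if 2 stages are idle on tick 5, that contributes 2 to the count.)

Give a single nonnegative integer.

Answer: 24

Derivation:
Tick 1: [PARSE:P1(v=1,ok=F), VALIDATE:-, TRANSFORM:-, EMIT:-] out:-; bubbles=3
Tick 2: [PARSE:-, VALIDATE:P1(v=1,ok=F), TRANSFORM:-, EMIT:-] out:-; bubbles=3
Tick 3: [PARSE:P2(v=17,ok=F), VALIDATE:-, TRANSFORM:P1(v=0,ok=F), EMIT:-] out:-; bubbles=2
Tick 4: [PARSE:P3(v=12,ok=F), VALIDATE:P2(v=17,ok=F), TRANSFORM:-, EMIT:P1(v=0,ok=F)] out:-; bubbles=1
Tick 5: [PARSE:-, VALIDATE:P3(v=12,ok=T), TRANSFORM:P2(v=0,ok=F), EMIT:-] out:P1(v=0); bubbles=2
Tick 6: [PARSE:P4(v=8,ok=F), VALIDATE:-, TRANSFORM:P3(v=36,ok=T), EMIT:P2(v=0,ok=F)] out:-; bubbles=1
Tick 7: [PARSE:P5(v=8,ok=F), VALIDATE:P4(v=8,ok=F), TRANSFORM:-, EMIT:P3(v=36,ok=T)] out:P2(v=0); bubbles=1
Tick 8: [PARSE:-, VALIDATE:P5(v=8,ok=F), TRANSFORM:P4(v=0,ok=F), EMIT:-] out:P3(v=36); bubbles=2
Tick 9: [PARSE:-, VALIDATE:-, TRANSFORM:P5(v=0,ok=F), EMIT:P4(v=0,ok=F)] out:-; bubbles=2
Tick 10: [PARSE:-, VALIDATE:-, TRANSFORM:-, EMIT:P5(v=0,ok=F)] out:P4(v=0); bubbles=3
Tick 11: [PARSE:-, VALIDATE:-, TRANSFORM:-, EMIT:-] out:P5(v=0); bubbles=4
Total bubble-slots: 24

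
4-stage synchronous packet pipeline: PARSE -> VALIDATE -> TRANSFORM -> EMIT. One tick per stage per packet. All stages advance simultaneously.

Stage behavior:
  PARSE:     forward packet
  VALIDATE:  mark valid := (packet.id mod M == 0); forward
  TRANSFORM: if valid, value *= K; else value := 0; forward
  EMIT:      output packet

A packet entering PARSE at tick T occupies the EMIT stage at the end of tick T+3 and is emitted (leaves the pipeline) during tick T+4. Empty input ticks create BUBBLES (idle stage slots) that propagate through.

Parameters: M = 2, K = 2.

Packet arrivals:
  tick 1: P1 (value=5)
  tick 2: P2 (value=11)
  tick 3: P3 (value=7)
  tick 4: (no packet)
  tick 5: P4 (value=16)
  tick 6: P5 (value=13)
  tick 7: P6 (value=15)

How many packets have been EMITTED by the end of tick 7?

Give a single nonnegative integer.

Answer: 3

Derivation:
Tick 1: [PARSE:P1(v=5,ok=F), VALIDATE:-, TRANSFORM:-, EMIT:-] out:-; in:P1
Tick 2: [PARSE:P2(v=11,ok=F), VALIDATE:P1(v=5,ok=F), TRANSFORM:-, EMIT:-] out:-; in:P2
Tick 3: [PARSE:P3(v=7,ok=F), VALIDATE:P2(v=11,ok=T), TRANSFORM:P1(v=0,ok=F), EMIT:-] out:-; in:P3
Tick 4: [PARSE:-, VALIDATE:P3(v=7,ok=F), TRANSFORM:P2(v=22,ok=T), EMIT:P1(v=0,ok=F)] out:-; in:-
Tick 5: [PARSE:P4(v=16,ok=F), VALIDATE:-, TRANSFORM:P3(v=0,ok=F), EMIT:P2(v=22,ok=T)] out:P1(v=0); in:P4
Tick 6: [PARSE:P5(v=13,ok=F), VALIDATE:P4(v=16,ok=T), TRANSFORM:-, EMIT:P3(v=0,ok=F)] out:P2(v=22); in:P5
Tick 7: [PARSE:P6(v=15,ok=F), VALIDATE:P5(v=13,ok=F), TRANSFORM:P4(v=32,ok=T), EMIT:-] out:P3(v=0); in:P6
Emitted by tick 7: ['P1', 'P2', 'P3']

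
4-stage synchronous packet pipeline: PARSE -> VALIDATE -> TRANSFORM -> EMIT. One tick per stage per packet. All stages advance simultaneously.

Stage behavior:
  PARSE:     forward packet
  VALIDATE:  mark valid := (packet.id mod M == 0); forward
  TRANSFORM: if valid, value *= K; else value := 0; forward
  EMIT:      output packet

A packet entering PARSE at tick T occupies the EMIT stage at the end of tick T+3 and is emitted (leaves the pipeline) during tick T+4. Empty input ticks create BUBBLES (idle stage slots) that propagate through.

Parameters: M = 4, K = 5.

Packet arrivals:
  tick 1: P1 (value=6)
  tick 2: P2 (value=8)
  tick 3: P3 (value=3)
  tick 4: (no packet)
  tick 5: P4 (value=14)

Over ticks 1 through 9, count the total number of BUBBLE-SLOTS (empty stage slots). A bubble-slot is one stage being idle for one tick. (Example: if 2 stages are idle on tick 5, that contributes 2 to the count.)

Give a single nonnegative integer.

Tick 1: [PARSE:P1(v=6,ok=F), VALIDATE:-, TRANSFORM:-, EMIT:-] out:-; bubbles=3
Tick 2: [PARSE:P2(v=8,ok=F), VALIDATE:P1(v=6,ok=F), TRANSFORM:-, EMIT:-] out:-; bubbles=2
Tick 3: [PARSE:P3(v=3,ok=F), VALIDATE:P2(v=8,ok=F), TRANSFORM:P1(v=0,ok=F), EMIT:-] out:-; bubbles=1
Tick 4: [PARSE:-, VALIDATE:P3(v=3,ok=F), TRANSFORM:P2(v=0,ok=F), EMIT:P1(v=0,ok=F)] out:-; bubbles=1
Tick 5: [PARSE:P4(v=14,ok=F), VALIDATE:-, TRANSFORM:P3(v=0,ok=F), EMIT:P2(v=0,ok=F)] out:P1(v=0); bubbles=1
Tick 6: [PARSE:-, VALIDATE:P4(v=14,ok=T), TRANSFORM:-, EMIT:P3(v=0,ok=F)] out:P2(v=0); bubbles=2
Tick 7: [PARSE:-, VALIDATE:-, TRANSFORM:P4(v=70,ok=T), EMIT:-] out:P3(v=0); bubbles=3
Tick 8: [PARSE:-, VALIDATE:-, TRANSFORM:-, EMIT:P4(v=70,ok=T)] out:-; bubbles=3
Tick 9: [PARSE:-, VALIDATE:-, TRANSFORM:-, EMIT:-] out:P4(v=70); bubbles=4
Total bubble-slots: 20

Answer: 20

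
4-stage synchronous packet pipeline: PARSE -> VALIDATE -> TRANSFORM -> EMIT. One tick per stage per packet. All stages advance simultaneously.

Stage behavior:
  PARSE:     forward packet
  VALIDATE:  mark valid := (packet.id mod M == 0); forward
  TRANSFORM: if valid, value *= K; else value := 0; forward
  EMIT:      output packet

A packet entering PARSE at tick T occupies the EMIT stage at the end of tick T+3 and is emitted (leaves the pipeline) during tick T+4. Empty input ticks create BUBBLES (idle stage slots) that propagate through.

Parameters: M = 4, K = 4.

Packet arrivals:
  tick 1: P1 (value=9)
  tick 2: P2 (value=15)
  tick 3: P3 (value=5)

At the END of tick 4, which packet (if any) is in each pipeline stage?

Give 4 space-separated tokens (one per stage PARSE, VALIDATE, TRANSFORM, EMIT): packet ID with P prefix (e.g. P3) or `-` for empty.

Answer: - P3 P2 P1

Derivation:
Tick 1: [PARSE:P1(v=9,ok=F), VALIDATE:-, TRANSFORM:-, EMIT:-] out:-; in:P1
Tick 2: [PARSE:P2(v=15,ok=F), VALIDATE:P1(v=9,ok=F), TRANSFORM:-, EMIT:-] out:-; in:P2
Tick 3: [PARSE:P3(v=5,ok=F), VALIDATE:P2(v=15,ok=F), TRANSFORM:P1(v=0,ok=F), EMIT:-] out:-; in:P3
Tick 4: [PARSE:-, VALIDATE:P3(v=5,ok=F), TRANSFORM:P2(v=0,ok=F), EMIT:P1(v=0,ok=F)] out:-; in:-
At end of tick 4: ['-', 'P3', 'P2', 'P1']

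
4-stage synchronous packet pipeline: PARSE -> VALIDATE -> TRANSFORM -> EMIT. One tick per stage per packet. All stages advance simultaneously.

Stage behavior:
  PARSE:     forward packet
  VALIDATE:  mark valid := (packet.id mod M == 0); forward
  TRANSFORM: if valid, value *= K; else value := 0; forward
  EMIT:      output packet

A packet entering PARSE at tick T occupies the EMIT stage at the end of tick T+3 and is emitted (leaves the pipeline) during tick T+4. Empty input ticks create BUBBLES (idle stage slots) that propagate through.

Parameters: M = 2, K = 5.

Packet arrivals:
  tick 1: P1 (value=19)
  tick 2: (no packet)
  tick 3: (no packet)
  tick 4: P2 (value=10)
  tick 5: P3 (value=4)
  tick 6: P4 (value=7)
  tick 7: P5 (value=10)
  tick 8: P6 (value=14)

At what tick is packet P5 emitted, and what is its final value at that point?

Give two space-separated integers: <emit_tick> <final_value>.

Tick 1: [PARSE:P1(v=19,ok=F), VALIDATE:-, TRANSFORM:-, EMIT:-] out:-; in:P1
Tick 2: [PARSE:-, VALIDATE:P1(v=19,ok=F), TRANSFORM:-, EMIT:-] out:-; in:-
Tick 3: [PARSE:-, VALIDATE:-, TRANSFORM:P1(v=0,ok=F), EMIT:-] out:-; in:-
Tick 4: [PARSE:P2(v=10,ok=F), VALIDATE:-, TRANSFORM:-, EMIT:P1(v=0,ok=F)] out:-; in:P2
Tick 5: [PARSE:P3(v=4,ok=F), VALIDATE:P2(v=10,ok=T), TRANSFORM:-, EMIT:-] out:P1(v=0); in:P3
Tick 6: [PARSE:P4(v=7,ok=F), VALIDATE:P3(v=4,ok=F), TRANSFORM:P2(v=50,ok=T), EMIT:-] out:-; in:P4
Tick 7: [PARSE:P5(v=10,ok=F), VALIDATE:P4(v=7,ok=T), TRANSFORM:P3(v=0,ok=F), EMIT:P2(v=50,ok=T)] out:-; in:P5
Tick 8: [PARSE:P6(v=14,ok=F), VALIDATE:P5(v=10,ok=F), TRANSFORM:P4(v=35,ok=T), EMIT:P3(v=0,ok=F)] out:P2(v=50); in:P6
Tick 9: [PARSE:-, VALIDATE:P6(v=14,ok=T), TRANSFORM:P5(v=0,ok=F), EMIT:P4(v=35,ok=T)] out:P3(v=0); in:-
Tick 10: [PARSE:-, VALIDATE:-, TRANSFORM:P6(v=70,ok=T), EMIT:P5(v=0,ok=F)] out:P4(v=35); in:-
Tick 11: [PARSE:-, VALIDATE:-, TRANSFORM:-, EMIT:P6(v=70,ok=T)] out:P5(v=0); in:-
Tick 12: [PARSE:-, VALIDATE:-, TRANSFORM:-, EMIT:-] out:P6(v=70); in:-
P5: arrives tick 7, valid=False (id=5, id%2=1), emit tick 11, final value 0

Answer: 11 0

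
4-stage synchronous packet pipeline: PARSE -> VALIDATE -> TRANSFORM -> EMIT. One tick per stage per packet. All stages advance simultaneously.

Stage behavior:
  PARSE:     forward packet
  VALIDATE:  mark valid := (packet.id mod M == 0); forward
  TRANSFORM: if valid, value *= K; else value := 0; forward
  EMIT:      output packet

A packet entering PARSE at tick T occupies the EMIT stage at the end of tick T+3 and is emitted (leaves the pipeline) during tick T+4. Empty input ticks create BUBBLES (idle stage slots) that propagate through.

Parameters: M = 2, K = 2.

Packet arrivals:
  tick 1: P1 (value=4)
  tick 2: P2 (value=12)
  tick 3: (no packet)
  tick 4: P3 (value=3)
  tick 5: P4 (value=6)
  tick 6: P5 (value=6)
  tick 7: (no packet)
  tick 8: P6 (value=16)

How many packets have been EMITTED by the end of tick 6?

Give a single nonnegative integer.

Tick 1: [PARSE:P1(v=4,ok=F), VALIDATE:-, TRANSFORM:-, EMIT:-] out:-; in:P1
Tick 2: [PARSE:P2(v=12,ok=F), VALIDATE:P1(v=4,ok=F), TRANSFORM:-, EMIT:-] out:-; in:P2
Tick 3: [PARSE:-, VALIDATE:P2(v=12,ok=T), TRANSFORM:P1(v=0,ok=F), EMIT:-] out:-; in:-
Tick 4: [PARSE:P3(v=3,ok=F), VALIDATE:-, TRANSFORM:P2(v=24,ok=T), EMIT:P1(v=0,ok=F)] out:-; in:P3
Tick 5: [PARSE:P4(v=6,ok=F), VALIDATE:P3(v=3,ok=F), TRANSFORM:-, EMIT:P2(v=24,ok=T)] out:P1(v=0); in:P4
Tick 6: [PARSE:P5(v=6,ok=F), VALIDATE:P4(v=6,ok=T), TRANSFORM:P3(v=0,ok=F), EMIT:-] out:P2(v=24); in:P5
Emitted by tick 6: ['P1', 'P2']

Answer: 2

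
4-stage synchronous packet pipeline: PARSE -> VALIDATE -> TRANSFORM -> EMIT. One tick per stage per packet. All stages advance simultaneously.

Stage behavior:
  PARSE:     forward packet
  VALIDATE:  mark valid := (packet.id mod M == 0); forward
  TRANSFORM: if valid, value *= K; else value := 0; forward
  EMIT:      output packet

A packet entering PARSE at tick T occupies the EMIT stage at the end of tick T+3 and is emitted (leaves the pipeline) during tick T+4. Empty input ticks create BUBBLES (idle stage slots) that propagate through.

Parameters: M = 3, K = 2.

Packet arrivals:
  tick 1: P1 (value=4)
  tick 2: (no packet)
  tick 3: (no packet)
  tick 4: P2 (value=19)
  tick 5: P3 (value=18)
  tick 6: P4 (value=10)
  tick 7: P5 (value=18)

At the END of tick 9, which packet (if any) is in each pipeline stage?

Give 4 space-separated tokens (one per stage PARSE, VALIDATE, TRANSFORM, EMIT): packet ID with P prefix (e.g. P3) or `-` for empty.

Answer: - - P5 P4

Derivation:
Tick 1: [PARSE:P1(v=4,ok=F), VALIDATE:-, TRANSFORM:-, EMIT:-] out:-; in:P1
Tick 2: [PARSE:-, VALIDATE:P1(v=4,ok=F), TRANSFORM:-, EMIT:-] out:-; in:-
Tick 3: [PARSE:-, VALIDATE:-, TRANSFORM:P1(v=0,ok=F), EMIT:-] out:-; in:-
Tick 4: [PARSE:P2(v=19,ok=F), VALIDATE:-, TRANSFORM:-, EMIT:P1(v=0,ok=F)] out:-; in:P2
Tick 5: [PARSE:P3(v=18,ok=F), VALIDATE:P2(v=19,ok=F), TRANSFORM:-, EMIT:-] out:P1(v=0); in:P3
Tick 6: [PARSE:P4(v=10,ok=F), VALIDATE:P3(v=18,ok=T), TRANSFORM:P2(v=0,ok=F), EMIT:-] out:-; in:P4
Tick 7: [PARSE:P5(v=18,ok=F), VALIDATE:P4(v=10,ok=F), TRANSFORM:P3(v=36,ok=T), EMIT:P2(v=0,ok=F)] out:-; in:P5
Tick 8: [PARSE:-, VALIDATE:P5(v=18,ok=F), TRANSFORM:P4(v=0,ok=F), EMIT:P3(v=36,ok=T)] out:P2(v=0); in:-
Tick 9: [PARSE:-, VALIDATE:-, TRANSFORM:P5(v=0,ok=F), EMIT:P4(v=0,ok=F)] out:P3(v=36); in:-
At end of tick 9: ['-', '-', 'P5', 'P4']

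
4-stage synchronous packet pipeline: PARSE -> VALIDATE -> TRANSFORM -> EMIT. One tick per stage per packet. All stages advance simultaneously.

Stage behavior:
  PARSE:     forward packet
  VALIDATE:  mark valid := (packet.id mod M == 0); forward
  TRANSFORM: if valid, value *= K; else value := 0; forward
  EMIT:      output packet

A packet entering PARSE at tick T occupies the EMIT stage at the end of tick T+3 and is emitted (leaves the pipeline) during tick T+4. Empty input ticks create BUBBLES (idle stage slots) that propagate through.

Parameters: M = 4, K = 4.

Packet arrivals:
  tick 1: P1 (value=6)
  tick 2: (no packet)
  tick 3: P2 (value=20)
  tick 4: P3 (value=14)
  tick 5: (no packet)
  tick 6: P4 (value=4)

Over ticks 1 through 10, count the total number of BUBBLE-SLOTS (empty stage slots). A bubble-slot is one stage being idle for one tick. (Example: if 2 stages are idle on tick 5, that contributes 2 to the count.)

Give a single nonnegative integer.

Tick 1: [PARSE:P1(v=6,ok=F), VALIDATE:-, TRANSFORM:-, EMIT:-] out:-; bubbles=3
Tick 2: [PARSE:-, VALIDATE:P1(v=6,ok=F), TRANSFORM:-, EMIT:-] out:-; bubbles=3
Tick 3: [PARSE:P2(v=20,ok=F), VALIDATE:-, TRANSFORM:P1(v=0,ok=F), EMIT:-] out:-; bubbles=2
Tick 4: [PARSE:P3(v=14,ok=F), VALIDATE:P2(v=20,ok=F), TRANSFORM:-, EMIT:P1(v=0,ok=F)] out:-; bubbles=1
Tick 5: [PARSE:-, VALIDATE:P3(v=14,ok=F), TRANSFORM:P2(v=0,ok=F), EMIT:-] out:P1(v=0); bubbles=2
Tick 6: [PARSE:P4(v=4,ok=F), VALIDATE:-, TRANSFORM:P3(v=0,ok=F), EMIT:P2(v=0,ok=F)] out:-; bubbles=1
Tick 7: [PARSE:-, VALIDATE:P4(v=4,ok=T), TRANSFORM:-, EMIT:P3(v=0,ok=F)] out:P2(v=0); bubbles=2
Tick 8: [PARSE:-, VALIDATE:-, TRANSFORM:P4(v=16,ok=T), EMIT:-] out:P3(v=0); bubbles=3
Tick 9: [PARSE:-, VALIDATE:-, TRANSFORM:-, EMIT:P4(v=16,ok=T)] out:-; bubbles=3
Tick 10: [PARSE:-, VALIDATE:-, TRANSFORM:-, EMIT:-] out:P4(v=16); bubbles=4
Total bubble-slots: 24

Answer: 24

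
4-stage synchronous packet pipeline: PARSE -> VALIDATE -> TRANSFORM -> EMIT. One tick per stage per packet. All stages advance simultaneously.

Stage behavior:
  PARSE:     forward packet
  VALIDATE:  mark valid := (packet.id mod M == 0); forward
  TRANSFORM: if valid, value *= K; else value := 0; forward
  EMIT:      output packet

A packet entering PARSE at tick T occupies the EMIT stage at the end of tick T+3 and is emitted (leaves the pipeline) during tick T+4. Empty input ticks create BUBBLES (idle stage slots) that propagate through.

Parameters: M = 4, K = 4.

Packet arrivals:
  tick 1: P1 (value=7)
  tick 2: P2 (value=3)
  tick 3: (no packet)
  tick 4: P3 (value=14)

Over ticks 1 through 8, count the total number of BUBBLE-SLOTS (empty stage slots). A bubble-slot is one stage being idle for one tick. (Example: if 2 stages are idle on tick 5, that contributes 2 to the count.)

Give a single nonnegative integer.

Tick 1: [PARSE:P1(v=7,ok=F), VALIDATE:-, TRANSFORM:-, EMIT:-] out:-; bubbles=3
Tick 2: [PARSE:P2(v=3,ok=F), VALIDATE:P1(v=7,ok=F), TRANSFORM:-, EMIT:-] out:-; bubbles=2
Tick 3: [PARSE:-, VALIDATE:P2(v=3,ok=F), TRANSFORM:P1(v=0,ok=F), EMIT:-] out:-; bubbles=2
Tick 4: [PARSE:P3(v=14,ok=F), VALIDATE:-, TRANSFORM:P2(v=0,ok=F), EMIT:P1(v=0,ok=F)] out:-; bubbles=1
Tick 5: [PARSE:-, VALIDATE:P3(v=14,ok=F), TRANSFORM:-, EMIT:P2(v=0,ok=F)] out:P1(v=0); bubbles=2
Tick 6: [PARSE:-, VALIDATE:-, TRANSFORM:P3(v=0,ok=F), EMIT:-] out:P2(v=0); bubbles=3
Tick 7: [PARSE:-, VALIDATE:-, TRANSFORM:-, EMIT:P3(v=0,ok=F)] out:-; bubbles=3
Tick 8: [PARSE:-, VALIDATE:-, TRANSFORM:-, EMIT:-] out:P3(v=0); bubbles=4
Total bubble-slots: 20

Answer: 20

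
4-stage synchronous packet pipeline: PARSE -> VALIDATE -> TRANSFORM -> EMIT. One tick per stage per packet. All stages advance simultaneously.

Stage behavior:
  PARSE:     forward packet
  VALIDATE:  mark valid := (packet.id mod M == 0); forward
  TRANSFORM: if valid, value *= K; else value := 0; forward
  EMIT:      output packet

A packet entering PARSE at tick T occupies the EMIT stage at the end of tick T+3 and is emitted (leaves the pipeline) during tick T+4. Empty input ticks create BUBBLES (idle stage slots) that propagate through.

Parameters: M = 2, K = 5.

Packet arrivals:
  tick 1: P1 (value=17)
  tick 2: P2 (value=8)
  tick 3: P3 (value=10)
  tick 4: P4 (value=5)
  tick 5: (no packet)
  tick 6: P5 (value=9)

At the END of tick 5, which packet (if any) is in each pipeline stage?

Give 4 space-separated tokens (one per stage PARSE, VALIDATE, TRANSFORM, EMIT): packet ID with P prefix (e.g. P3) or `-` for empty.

Answer: - P4 P3 P2

Derivation:
Tick 1: [PARSE:P1(v=17,ok=F), VALIDATE:-, TRANSFORM:-, EMIT:-] out:-; in:P1
Tick 2: [PARSE:P2(v=8,ok=F), VALIDATE:P1(v=17,ok=F), TRANSFORM:-, EMIT:-] out:-; in:P2
Tick 3: [PARSE:P3(v=10,ok=F), VALIDATE:P2(v=8,ok=T), TRANSFORM:P1(v=0,ok=F), EMIT:-] out:-; in:P3
Tick 4: [PARSE:P4(v=5,ok=F), VALIDATE:P3(v=10,ok=F), TRANSFORM:P2(v=40,ok=T), EMIT:P1(v=0,ok=F)] out:-; in:P4
Tick 5: [PARSE:-, VALIDATE:P4(v=5,ok=T), TRANSFORM:P3(v=0,ok=F), EMIT:P2(v=40,ok=T)] out:P1(v=0); in:-
At end of tick 5: ['-', 'P4', 'P3', 'P2']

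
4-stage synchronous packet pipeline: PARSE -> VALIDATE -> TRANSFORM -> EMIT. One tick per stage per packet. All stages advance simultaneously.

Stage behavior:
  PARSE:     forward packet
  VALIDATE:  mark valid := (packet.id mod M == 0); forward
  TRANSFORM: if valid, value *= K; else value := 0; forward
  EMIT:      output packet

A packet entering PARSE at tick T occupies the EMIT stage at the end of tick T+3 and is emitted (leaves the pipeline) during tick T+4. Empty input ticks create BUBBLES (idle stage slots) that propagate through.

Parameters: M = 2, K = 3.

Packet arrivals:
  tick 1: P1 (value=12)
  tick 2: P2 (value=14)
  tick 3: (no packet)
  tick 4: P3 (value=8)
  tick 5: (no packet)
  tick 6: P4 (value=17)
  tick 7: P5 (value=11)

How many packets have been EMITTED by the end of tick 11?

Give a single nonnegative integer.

Tick 1: [PARSE:P1(v=12,ok=F), VALIDATE:-, TRANSFORM:-, EMIT:-] out:-; in:P1
Tick 2: [PARSE:P2(v=14,ok=F), VALIDATE:P1(v=12,ok=F), TRANSFORM:-, EMIT:-] out:-; in:P2
Tick 3: [PARSE:-, VALIDATE:P2(v=14,ok=T), TRANSFORM:P1(v=0,ok=F), EMIT:-] out:-; in:-
Tick 4: [PARSE:P3(v=8,ok=F), VALIDATE:-, TRANSFORM:P2(v=42,ok=T), EMIT:P1(v=0,ok=F)] out:-; in:P3
Tick 5: [PARSE:-, VALIDATE:P3(v=8,ok=F), TRANSFORM:-, EMIT:P2(v=42,ok=T)] out:P1(v=0); in:-
Tick 6: [PARSE:P4(v=17,ok=F), VALIDATE:-, TRANSFORM:P3(v=0,ok=F), EMIT:-] out:P2(v=42); in:P4
Tick 7: [PARSE:P5(v=11,ok=F), VALIDATE:P4(v=17,ok=T), TRANSFORM:-, EMIT:P3(v=0,ok=F)] out:-; in:P5
Tick 8: [PARSE:-, VALIDATE:P5(v=11,ok=F), TRANSFORM:P4(v=51,ok=T), EMIT:-] out:P3(v=0); in:-
Tick 9: [PARSE:-, VALIDATE:-, TRANSFORM:P5(v=0,ok=F), EMIT:P4(v=51,ok=T)] out:-; in:-
Tick 10: [PARSE:-, VALIDATE:-, TRANSFORM:-, EMIT:P5(v=0,ok=F)] out:P4(v=51); in:-
Tick 11: [PARSE:-, VALIDATE:-, TRANSFORM:-, EMIT:-] out:P5(v=0); in:-
Emitted by tick 11: ['P1', 'P2', 'P3', 'P4', 'P5']

Answer: 5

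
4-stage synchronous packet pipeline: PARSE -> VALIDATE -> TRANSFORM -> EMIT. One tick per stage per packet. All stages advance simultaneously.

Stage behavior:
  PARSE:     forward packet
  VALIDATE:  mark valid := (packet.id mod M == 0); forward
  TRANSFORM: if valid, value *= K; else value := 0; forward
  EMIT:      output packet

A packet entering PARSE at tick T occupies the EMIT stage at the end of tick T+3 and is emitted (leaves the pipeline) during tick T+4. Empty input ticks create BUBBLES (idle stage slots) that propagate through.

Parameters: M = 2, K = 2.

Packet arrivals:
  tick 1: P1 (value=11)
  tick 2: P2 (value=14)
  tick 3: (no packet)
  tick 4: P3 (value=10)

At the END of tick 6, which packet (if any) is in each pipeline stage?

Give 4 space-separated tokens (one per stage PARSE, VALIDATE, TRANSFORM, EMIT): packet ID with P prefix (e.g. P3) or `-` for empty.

Tick 1: [PARSE:P1(v=11,ok=F), VALIDATE:-, TRANSFORM:-, EMIT:-] out:-; in:P1
Tick 2: [PARSE:P2(v=14,ok=F), VALIDATE:P1(v=11,ok=F), TRANSFORM:-, EMIT:-] out:-; in:P2
Tick 3: [PARSE:-, VALIDATE:P2(v=14,ok=T), TRANSFORM:P1(v=0,ok=F), EMIT:-] out:-; in:-
Tick 4: [PARSE:P3(v=10,ok=F), VALIDATE:-, TRANSFORM:P2(v=28,ok=T), EMIT:P1(v=0,ok=F)] out:-; in:P3
Tick 5: [PARSE:-, VALIDATE:P3(v=10,ok=F), TRANSFORM:-, EMIT:P2(v=28,ok=T)] out:P1(v=0); in:-
Tick 6: [PARSE:-, VALIDATE:-, TRANSFORM:P3(v=0,ok=F), EMIT:-] out:P2(v=28); in:-
At end of tick 6: ['-', '-', 'P3', '-']

Answer: - - P3 -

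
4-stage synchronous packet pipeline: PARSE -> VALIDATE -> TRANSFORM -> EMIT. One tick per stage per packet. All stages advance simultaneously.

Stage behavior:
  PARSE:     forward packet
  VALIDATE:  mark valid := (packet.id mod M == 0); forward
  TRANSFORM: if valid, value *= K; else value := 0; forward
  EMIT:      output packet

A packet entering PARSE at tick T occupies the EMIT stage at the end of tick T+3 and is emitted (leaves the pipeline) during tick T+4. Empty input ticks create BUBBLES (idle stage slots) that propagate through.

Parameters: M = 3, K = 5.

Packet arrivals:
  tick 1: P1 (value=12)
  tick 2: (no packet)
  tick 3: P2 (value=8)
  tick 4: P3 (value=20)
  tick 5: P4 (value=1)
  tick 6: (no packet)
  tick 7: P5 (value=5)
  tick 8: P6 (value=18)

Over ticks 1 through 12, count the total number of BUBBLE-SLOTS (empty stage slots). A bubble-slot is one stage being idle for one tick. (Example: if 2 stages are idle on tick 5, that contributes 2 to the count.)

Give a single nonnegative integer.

Tick 1: [PARSE:P1(v=12,ok=F), VALIDATE:-, TRANSFORM:-, EMIT:-] out:-; bubbles=3
Tick 2: [PARSE:-, VALIDATE:P1(v=12,ok=F), TRANSFORM:-, EMIT:-] out:-; bubbles=3
Tick 3: [PARSE:P2(v=8,ok=F), VALIDATE:-, TRANSFORM:P1(v=0,ok=F), EMIT:-] out:-; bubbles=2
Tick 4: [PARSE:P3(v=20,ok=F), VALIDATE:P2(v=8,ok=F), TRANSFORM:-, EMIT:P1(v=0,ok=F)] out:-; bubbles=1
Tick 5: [PARSE:P4(v=1,ok=F), VALIDATE:P3(v=20,ok=T), TRANSFORM:P2(v=0,ok=F), EMIT:-] out:P1(v=0); bubbles=1
Tick 6: [PARSE:-, VALIDATE:P4(v=1,ok=F), TRANSFORM:P3(v=100,ok=T), EMIT:P2(v=0,ok=F)] out:-; bubbles=1
Tick 7: [PARSE:P5(v=5,ok=F), VALIDATE:-, TRANSFORM:P4(v=0,ok=F), EMIT:P3(v=100,ok=T)] out:P2(v=0); bubbles=1
Tick 8: [PARSE:P6(v=18,ok=F), VALIDATE:P5(v=5,ok=F), TRANSFORM:-, EMIT:P4(v=0,ok=F)] out:P3(v=100); bubbles=1
Tick 9: [PARSE:-, VALIDATE:P6(v=18,ok=T), TRANSFORM:P5(v=0,ok=F), EMIT:-] out:P4(v=0); bubbles=2
Tick 10: [PARSE:-, VALIDATE:-, TRANSFORM:P6(v=90,ok=T), EMIT:P5(v=0,ok=F)] out:-; bubbles=2
Tick 11: [PARSE:-, VALIDATE:-, TRANSFORM:-, EMIT:P6(v=90,ok=T)] out:P5(v=0); bubbles=3
Tick 12: [PARSE:-, VALIDATE:-, TRANSFORM:-, EMIT:-] out:P6(v=90); bubbles=4
Total bubble-slots: 24

Answer: 24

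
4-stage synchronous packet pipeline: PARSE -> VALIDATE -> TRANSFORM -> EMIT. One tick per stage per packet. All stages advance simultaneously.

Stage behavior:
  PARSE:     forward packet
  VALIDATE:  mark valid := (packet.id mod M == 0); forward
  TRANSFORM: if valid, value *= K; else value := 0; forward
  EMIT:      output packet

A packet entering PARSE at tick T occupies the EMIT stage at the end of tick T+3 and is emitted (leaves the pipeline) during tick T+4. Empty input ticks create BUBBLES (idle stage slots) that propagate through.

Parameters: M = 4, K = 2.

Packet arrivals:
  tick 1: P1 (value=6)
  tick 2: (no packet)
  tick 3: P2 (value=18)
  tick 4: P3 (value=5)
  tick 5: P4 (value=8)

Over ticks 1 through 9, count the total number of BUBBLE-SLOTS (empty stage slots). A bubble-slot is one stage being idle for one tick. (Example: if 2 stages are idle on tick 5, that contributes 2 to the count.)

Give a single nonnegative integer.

Tick 1: [PARSE:P1(v=6,ok=F), VALIDATE:-, TRANSFORM:-, EMIT:-] out:-; bubbles=3
Tick 2: [PARSE:-, VALIDATE:P1(v=6,ok=F), TRANSFORM:-, EMIT:-] out:-; bubbles=3
Tick 3: [PARSE:P2(v=18,ok=F), VALIDATE:-, TRANSFORM:P1(v=0,ok=F), EMIT:-] out:-; bubbles=2
Tick 4: [PARSE:P3(v=5,ok=F), VALIDATE:P2(v=18,ok=F), TRANSFORM:-, EMIT:P1(v=0,ok=F)] out:-; bubbles=1
Tick 5: [PARSE:P4(v=8,ok=F), VALIDATE:P3(v=5,ok=F), TRANSFORM:P2(v=0,ok=F), EMIT:-] out:P1(v=0); bubbles=1
Tick 6: [PARSE:-, VALIDATE:P4(v=8,ok=T), TRANSFORM:P3(v=0,ok=F), EMIT:P2(v=0,ok=F)] out:-; bubbles=1
Tick 7: [PARSE:-, VALIDATE:-, TRANSFORM:P4(v=16,ok=T), EMIT:P3(v=0,ok=F)] out:P2(v=0); bubbles=2
Tick 8: [PARSE:-, VALIDATE:-, TRANSFORM:-, EMIT:P4(v=16,ok=T)] out:P3(v=0); bubbles=3
Tick 9: [PARSE:-, VALIDATE:-, TRANSFORM:-, EMIT:-] out:P4(v=16); bubbles=4
Total bubble-slots: 20

Answer: 20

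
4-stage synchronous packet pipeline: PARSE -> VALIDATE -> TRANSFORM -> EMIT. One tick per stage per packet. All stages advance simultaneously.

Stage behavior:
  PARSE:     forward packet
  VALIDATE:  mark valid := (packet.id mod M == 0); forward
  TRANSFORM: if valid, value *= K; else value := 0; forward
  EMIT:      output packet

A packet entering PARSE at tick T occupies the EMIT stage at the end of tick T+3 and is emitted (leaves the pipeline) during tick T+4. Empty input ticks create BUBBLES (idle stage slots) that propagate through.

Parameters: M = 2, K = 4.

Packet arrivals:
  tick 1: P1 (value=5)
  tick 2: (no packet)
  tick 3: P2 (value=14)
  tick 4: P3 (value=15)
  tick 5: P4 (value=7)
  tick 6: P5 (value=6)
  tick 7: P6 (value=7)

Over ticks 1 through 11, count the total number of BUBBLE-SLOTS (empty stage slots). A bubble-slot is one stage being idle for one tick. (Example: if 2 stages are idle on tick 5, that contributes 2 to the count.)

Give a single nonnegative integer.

Answer: 20

Derivation:
Tick 1: [PARSE:P1(v=5,ok=F), VALIDATE:-, TRANSFORM:-, EMIT:-] out:-; bubbles=3
Tick 2: [PARSE:-, VALIDATE:P1(v=5,ok=F), TRANSFORM:-, EMIT:-] out:-; bubbles=3
Tick 3: [PARSE:P2(v=14,ok=F), VALIDATE:-, TRANSFORM:P1(v=0,ok=F), EMIT:-] out:-; bubbles=2
Tick 4: [PARSE:P3(v=15,ok=F), VALIDATE:P2(v=14,ok=T), TRANSFORM:-, EMIT:P1(v=0,ok=F)] out:-; bubbles=1
Tick 5: [PARSE:P4(v=7,ok=F), VALIDATE:P3(v=15,ok=F), TRANSFORM:P2(v=56,ok=T), EMIT:-] out:P1(v=0); bubbles=1
Tick 6: [PARSE:P5(v=6,ok=F), VALIDATE:P4(v=7,ok=T), TRANSFORM:P3(v=0,ok=F), EMIT:P2(v=56,ok=T)] out:-; bubbles=0
Tick 7: [PARSE:P6(v=7,ok=F), VALIDATE:P5(v=6,ok=F), TRANSFORM:P4(v=28,ok=T), EMIT:P3(v=0,ok=F)] out:P2(v=56); bubbles=0
Tick 8: [PARSE:-, VALIDATE:P6(v=7,ok=T), TRANSFORM:P5(v=0,ok=F), EMIT:P4(v=28,ok=T)] out:P3(v=0); bubbles=1
Tick 9: [PARSE:-, VALIDATE:-, TRANSFORM:P6(v=28,ok=T), EMIT:P5(v=0,ok=F)] out:P4(v=28); bubbles=2
Tick 10: [PARSE:-, VALIDATE:-, TRANSFORM:-, EMIT:P6(v=28,ok=T)] out:P5(v=0); bubbles=3
Tick 11: [PARSE:-, VALIDATE:-, TRANSFORM:-, EMIT:-] out:P6(v=28); bubbles=4
Total bubble-slots: 20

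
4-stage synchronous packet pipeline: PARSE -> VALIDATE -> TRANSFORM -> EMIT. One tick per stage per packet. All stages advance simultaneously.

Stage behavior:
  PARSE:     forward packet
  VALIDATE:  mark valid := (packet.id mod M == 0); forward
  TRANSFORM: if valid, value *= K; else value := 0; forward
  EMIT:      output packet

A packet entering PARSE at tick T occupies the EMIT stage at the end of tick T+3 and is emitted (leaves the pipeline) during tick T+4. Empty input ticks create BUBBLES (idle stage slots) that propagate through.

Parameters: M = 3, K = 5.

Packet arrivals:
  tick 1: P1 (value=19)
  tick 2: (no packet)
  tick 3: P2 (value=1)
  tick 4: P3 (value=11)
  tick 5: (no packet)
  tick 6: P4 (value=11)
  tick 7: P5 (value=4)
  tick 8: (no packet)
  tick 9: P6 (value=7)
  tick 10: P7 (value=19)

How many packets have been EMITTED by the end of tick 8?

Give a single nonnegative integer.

Tick 1: [PARSE:P1(v=19,ok=F), VALIDATE:-, TRANSFORM:-, EMIT:-] out:-; in:P1
Tick 2: [PARSE:-, VALIDATE:P1(v=19,ok=F), TRANSFORM:-, EMIT:-] out:-; in:-
Tick 3: [PARSE:P2(v=1,ok=F), VALIDATE:-, TRANSFORM:P1(v=0,ok=F), EMIT:-] out:-; in:P2
Tick 4: [PARSE:P3(v=11,ok=F), VALIDATE:P2(v=1,ok=F), TRANSFORM:-, EMIT:P1(v=0,ok=F)] out:-; in:P3
Tick 5: [PARSE:-, VALIDATE:P3(v=11,ok=T), TRANSFORM:P2(v=0,ok=F), EMIT:-] out:P1(v=0); in:-
Tick 6: [PARSE:P4(v=11,ok=F), VALIDATE:-, TRANSFORM:P3(v=55,ok=T), EMIT:P2(v=0,ok=F)] out:-; in:P4
Tick 7: [PARSE:P5(v=4,ok=F), VALIDATE:P4(v=11,ok=F), TRANSFORM:-, EMIT:P3(v=55,ok=T)] out:P2(v=0); in:P5
Tick 8: [PARSE:-, VALIDATE:P5(v=4,ok=F), TRANSFORM:P4(v=0,ok=F), EMIT:-] out:P3(v=55); in:-
Emitted by tick 8: ['P1', 'P2', 'P3']

Answer: 3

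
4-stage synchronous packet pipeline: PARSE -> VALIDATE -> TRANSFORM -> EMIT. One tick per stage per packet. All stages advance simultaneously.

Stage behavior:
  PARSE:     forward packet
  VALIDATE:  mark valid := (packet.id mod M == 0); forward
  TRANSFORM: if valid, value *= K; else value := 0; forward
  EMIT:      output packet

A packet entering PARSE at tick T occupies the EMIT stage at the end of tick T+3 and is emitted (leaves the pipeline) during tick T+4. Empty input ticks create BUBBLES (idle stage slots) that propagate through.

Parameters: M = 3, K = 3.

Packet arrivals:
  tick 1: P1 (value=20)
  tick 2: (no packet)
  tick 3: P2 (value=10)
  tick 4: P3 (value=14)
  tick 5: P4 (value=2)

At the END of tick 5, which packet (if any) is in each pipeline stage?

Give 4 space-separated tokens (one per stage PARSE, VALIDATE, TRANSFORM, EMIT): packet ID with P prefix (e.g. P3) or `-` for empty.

Answer: P4 P3 P2 -

Derivation:
Tick 1: [PARSE:P1(v=20,ok=F), VALIDATE:-, TRANSFORM:-, EMIT:-] out:-; in:P1
Tick 2: [PARSE:-, VALIDATE:P1(v=20,ok=F), TRANSFORM:-, EMIT:-] out:-; in:-
Tick 3: [PARSE:P2(v=10,ok=F), VALIDATE:-, TRANSFORM:P1(v=0,ok=F), EMIT:-] out:-; in:P2
Tick 4: [PARSE:P3(v=14,ok=F), VALIDATE:P2(v=10,ok=F), TRANSFORM:-, EMIT:P1(v=0,ok=F)] out:-; in:P3
Tick 5: [PARSE:P4(v=2,ok=F), VALIDATE:P3(v=14,ok=T), TRANSFORM:P2(v=0,ok=F), EMIT:-] out:P1(v=0); in:P4
At end of tick 5: ['P4', 'P3', 'P2', '-']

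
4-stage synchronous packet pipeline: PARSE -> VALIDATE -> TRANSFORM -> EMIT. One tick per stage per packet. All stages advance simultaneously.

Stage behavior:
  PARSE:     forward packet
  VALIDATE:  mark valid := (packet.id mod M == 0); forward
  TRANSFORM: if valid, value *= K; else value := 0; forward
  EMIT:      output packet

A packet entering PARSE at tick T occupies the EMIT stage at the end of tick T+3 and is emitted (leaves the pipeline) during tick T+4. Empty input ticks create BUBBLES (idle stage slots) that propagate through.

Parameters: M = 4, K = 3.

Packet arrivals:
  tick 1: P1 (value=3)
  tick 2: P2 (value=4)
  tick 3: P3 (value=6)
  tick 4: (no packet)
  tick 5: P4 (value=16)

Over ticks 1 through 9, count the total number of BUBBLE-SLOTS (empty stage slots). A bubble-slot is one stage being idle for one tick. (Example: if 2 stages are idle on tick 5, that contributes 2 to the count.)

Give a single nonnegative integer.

Tick 1: [PARSE:P1(v=3,ok=F), VALIDATE:-, TRANSFORM:-, EMIT:-] out:-; bubbles=3
Tick 2: [PARSE:P2(v=4,ok=F), VALIDATE:P1(v=3,ok=F), TRANSFORM:-, EMIT:-] out:-; bubbles=2
Tick 3: [PARSE:P3(v=6,ok=F), VALIDATE:P2(v=4,ok=F), TRANSFORM:P1(v=0,ok=F), EMIT:-] out:-; bubbles=1
Tick 4: [PARSE:-, VALIDATE:P3(v=6,ok=F), TRANSFORM:P2(v=0,ok=F), EMIT:P1(v=0,ok=F)] out:-; bubbles=1
Tick 5: [PARSE:P4(v=16,ok=F), VALIDATE:-, TRANSFORM:P3(v=0,ok=F), EMIT:P2(v=0,ok=F)] out:P1(v=0); bubbles=1
Tick 6: [PARSE:-, VALIDATE:P4(v=16,ok=T), TRANSFORM:-, EMIT:P3(v=0,ok=F)] out:P2(v=0); bubbles=2
Tick 7: [PARSE:-, VALIDATE:-, TRANSFORM:P4(v=48,ok=T), EMIT:-] out:P3(v=0); bubbles=3
Tick 8: [PARSE:-, VALIDATE:-, TRANSFORM:-, EMIT:P4(v=48,ok=T)] out:-; bubbles=3
Tick 9: [PARSE:-, VALIDATE:-, TRANSFORM:-, EMIT:-] out:P4(v=48); bubbles=4
Total bubble-slots: 20

Answer: 20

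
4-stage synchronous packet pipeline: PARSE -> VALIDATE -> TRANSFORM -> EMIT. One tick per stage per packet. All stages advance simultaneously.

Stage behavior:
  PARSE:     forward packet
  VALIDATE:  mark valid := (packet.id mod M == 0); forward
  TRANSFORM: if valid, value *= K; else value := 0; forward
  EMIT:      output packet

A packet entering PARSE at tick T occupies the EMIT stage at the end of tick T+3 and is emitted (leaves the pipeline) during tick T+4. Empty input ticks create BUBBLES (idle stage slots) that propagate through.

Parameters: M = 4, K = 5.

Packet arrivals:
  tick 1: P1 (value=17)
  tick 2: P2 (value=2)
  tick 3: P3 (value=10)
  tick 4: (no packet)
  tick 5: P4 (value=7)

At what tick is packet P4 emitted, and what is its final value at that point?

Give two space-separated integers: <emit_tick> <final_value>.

Tick 1: [PARSE:P1(v=17,ok=F), VALIDATE:-, TRANSFORM:-, EMIT:-] out:-; in:P1
Tick 2: [PARSE:P2(v=2,ok=F), VALIDATE:P1(v=17,ok=F), TRANSFORM:-, EMIT:-] out:-; in:P2
Tick 3: [PARSE:P3(v=10,ok=F), VALIDATE:P2(v=2,ok=F), TRANSFORM:P1(v=0,ok=F), EMIT:-] out:-; in:P3
Tick 4: [PARSE:-, VALIDATE:P3(v=10,ok=F), TRANSFORM:P2(v=0,ok=F), EMIT:P1(v=0,ok=F)] out:-; in:-
Tick 5: [PARSE:P4(v=7,ok=F), VALIDATE:-, TRANSFORM:P3(v=0,ok=F), EMIT:P2(v=0,ok=F)] out:P1(v=0); in:P4
Tick 6: [PARSE:-, VALIDATE:P4(v=7,ok=T), TRANSFORM:-, EMIT:P3(v=0,ok=F)] out:P2(v=0); in:-
Tick 7: [PARSE:-, VALIDATE:-, TRANSFORM:P4(v=35,ok=T), EMIT:-] out:P3(v=0); in:-
Tick 8: [PARSE:-, VALIDATE:-, TRANSFORM:-, EMIT:P4(v=35,ok=T)] out:-; in:-
Tick 9: [PARSE:-, VALIDATE:-, TRANSFORM:-, EMIT:-] out:P4(v=35); in:-
P4: arrives tick 5, valid=True (id=4, id%4=0), emit tick 9, final value 35

Answer: 9 35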